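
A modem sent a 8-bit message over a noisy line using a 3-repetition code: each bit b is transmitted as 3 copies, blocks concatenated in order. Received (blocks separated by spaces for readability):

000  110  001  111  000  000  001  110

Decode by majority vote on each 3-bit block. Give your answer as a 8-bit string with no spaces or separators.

01010001

Block 1 (000): 0 ones → 0
Block 2 (110): 2 ones → 1
Block 3 (001): 1 one → 0
Block 4 (111): 3 ones → 1
Block 5 (000): 0 ones → 0
Block 6 (000): 0 ones → 0
Block 7 (001): 1 one → 0
Block 8 (110): 2 ones → 1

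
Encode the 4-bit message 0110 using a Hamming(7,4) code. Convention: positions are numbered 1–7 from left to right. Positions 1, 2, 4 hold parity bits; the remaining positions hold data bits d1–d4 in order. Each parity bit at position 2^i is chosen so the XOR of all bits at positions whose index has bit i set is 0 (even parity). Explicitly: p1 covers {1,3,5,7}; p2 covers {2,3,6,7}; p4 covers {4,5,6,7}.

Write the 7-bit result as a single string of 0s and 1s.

1100110

Place data at non-parity positions: p1 p2 0 p4 1 1 0
p1 (pos 1,3,5,7): XOR of data positions = 0⊕1⊕0 = 1
p2 (pos 2,3,6,7): XOR of data positions = 0⊕1⊕0 = 1
p4 (pos 4,5,6,7): XOR of data positions = 1⊕1⊕0 = 0
Codeword: 1100110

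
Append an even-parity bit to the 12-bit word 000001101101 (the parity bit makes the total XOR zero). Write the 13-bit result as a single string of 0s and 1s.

XOR of the 12 data bits: 0⊕0⊕0⊕0⊕0⊕1⊕1⊕0⊕1⊕1⊕0⊕1 = 1
Parity bit = 1 (so all 13 bits XOR to 0).

0000011011011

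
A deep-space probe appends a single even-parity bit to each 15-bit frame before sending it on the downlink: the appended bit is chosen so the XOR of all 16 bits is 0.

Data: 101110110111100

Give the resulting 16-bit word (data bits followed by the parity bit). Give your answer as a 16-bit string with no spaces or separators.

XOR of the 15 data bits: 1⊕0⊕1⊕1⊕1⊕0⊕1⊕1⊕0⊕1⊕1⊕1⊕1⊕0⊕0 = 0
Parity bit = 0 (so all 16 bits XOR to 0).

1011101101111000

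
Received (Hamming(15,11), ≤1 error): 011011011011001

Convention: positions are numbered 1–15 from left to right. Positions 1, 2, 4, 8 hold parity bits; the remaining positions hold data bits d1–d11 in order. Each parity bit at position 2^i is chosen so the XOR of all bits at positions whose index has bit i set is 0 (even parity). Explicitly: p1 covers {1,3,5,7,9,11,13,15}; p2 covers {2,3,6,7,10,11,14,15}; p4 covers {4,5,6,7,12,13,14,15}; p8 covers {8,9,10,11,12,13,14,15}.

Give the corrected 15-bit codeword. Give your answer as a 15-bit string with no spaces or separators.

011011011001001

s1 (pos 1,3,5,7,9,11,13,15): 0⊕1⊕1⊕0⊕1⊕1⊕0⊕1 = 1
s2 (pos 2,3,6,7,10,11,14,15): 1⊕1⊕1⊕0⊕0⊕1⊕0⊕1 = 1
s4 (pos 4,5,6,7,12,13,14,15): 0⊕1⊕1⊕0⊕1⊕0⊕0⊕1 = 0
s8 (pos 8,9,10,11,12,13,14,15): 1⊕1⊕0⊕1⊕1⊕0⊕0⊕1 = 1
Syndrome s8…s1 = 1011 → error at position 11.
Flip position 11: 011011011011001 → 011011011001001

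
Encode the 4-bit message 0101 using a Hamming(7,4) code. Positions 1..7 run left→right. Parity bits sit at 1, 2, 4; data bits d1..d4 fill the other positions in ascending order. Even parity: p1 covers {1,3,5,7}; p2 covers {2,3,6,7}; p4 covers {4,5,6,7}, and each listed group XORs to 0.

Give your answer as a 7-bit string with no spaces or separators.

Place data at non-parity positions: p1 p2 0 p4 1 0 1
p1 (pos 1,3,5,7): XOR of data positions = 0⊕1⊕1 = 0
p2 (pos 2,3,6,7): XOR of data positions = 0⊕0⊕1 = 1
p4 (pos 4,5,6,7): XOR of data positions = 1⊕0⊕1 = 0
Codeword: 0100101

0100101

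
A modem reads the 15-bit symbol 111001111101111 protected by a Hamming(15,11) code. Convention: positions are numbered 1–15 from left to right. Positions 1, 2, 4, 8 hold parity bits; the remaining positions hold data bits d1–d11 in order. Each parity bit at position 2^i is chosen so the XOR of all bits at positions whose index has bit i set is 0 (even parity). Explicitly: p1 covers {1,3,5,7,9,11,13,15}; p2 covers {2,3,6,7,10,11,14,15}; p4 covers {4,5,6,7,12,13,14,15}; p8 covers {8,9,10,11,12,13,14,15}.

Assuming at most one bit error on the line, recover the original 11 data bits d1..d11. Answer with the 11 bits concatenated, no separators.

10111001111

s1 (pos 1,3,5,7,9,11,13,15): 1⊕1⊕0⊕1⊕1⊕0⊕1⊕1 = 0
s2 (pos 2,3,6,7,10,11,14,15): 1⊕1⊕1⊕1⊕1⊕0⊕1⊕1 = 1
s4 (pos 4,5,6,7,12,13,14,15): 0⊕0⊕1⊕1⊕1⊕1⊕1⊕1 = 0
s8 (pos 8,9,10,11,12,13,14,15): 1⊕1⊕1⊕0⊕1⊕1⊕1⊕1 = 1
Syndrome s8…s1 = 1010 → error at position 10.
Flip position 10: 111001111101111 → 111001111001111
Read data bits from positions 3,5,6,7,9,10,11,12,13,14,15: 10111001111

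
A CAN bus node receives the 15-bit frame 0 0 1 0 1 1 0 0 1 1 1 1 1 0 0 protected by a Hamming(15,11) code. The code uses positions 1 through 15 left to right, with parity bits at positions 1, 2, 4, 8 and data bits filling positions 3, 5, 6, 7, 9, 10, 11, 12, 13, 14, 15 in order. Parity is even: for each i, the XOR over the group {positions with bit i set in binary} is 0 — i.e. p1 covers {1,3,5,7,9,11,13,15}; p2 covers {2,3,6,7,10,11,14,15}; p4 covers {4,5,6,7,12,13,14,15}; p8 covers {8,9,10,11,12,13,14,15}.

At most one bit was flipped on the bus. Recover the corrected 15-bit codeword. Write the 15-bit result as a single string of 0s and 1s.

001011000111100

s1 (pos 1,3,5,7,9,11,13,15): 0⊕1⊕1⊕0⊕1⊕1⊕1⊕0 = 1
s2 (pos 2,3,6,7,10,11,14,15): 0⊕1⊕1⊕0⊕1⊕1⊕0⊕0 = 0
s4 (pos 4,5,6,7,12,13,14,15): 0⊕1⊕1⊕0⊕1⊕1⊕0⊕0 = 0
s8 (pos 8,9,10,11,12,13,14,15): 0⊕1⊕1⊕1⊕1⊕1⊕0⊕0 = 1
Syndrome s8…s1 = 1001 → error at position 9.
Flip position 9: 001011001111100 → 001011000111100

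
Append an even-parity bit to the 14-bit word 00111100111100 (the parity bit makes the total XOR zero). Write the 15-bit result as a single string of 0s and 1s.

XOR of the 14 data bits: 0⊕0⊕1⊕1⊕1⊕1⊕0⊕0⊕1⊕1⊕1⊕1⊕0⊕0 = 0
Parity bit = 0 (so all 15 bits XOR to 0).

001111001111000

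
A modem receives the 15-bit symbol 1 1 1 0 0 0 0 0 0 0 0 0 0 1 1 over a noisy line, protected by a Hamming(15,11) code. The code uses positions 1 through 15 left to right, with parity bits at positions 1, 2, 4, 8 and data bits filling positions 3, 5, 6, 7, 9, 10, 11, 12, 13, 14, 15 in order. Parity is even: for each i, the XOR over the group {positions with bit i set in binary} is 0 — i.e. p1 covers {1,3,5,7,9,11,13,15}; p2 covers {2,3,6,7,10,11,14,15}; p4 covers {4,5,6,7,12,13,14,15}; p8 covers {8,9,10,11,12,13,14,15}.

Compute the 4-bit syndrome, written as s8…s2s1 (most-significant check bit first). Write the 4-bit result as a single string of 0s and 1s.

s1 (pos 1,3,5,7,9,11,13,15): 1⊕1⊕0⊕0⊕0⊕0⊕0⊕1 = 1
s2 (pos 2,3,6,7,10,11,14,15): 1⊕1⊕0⊕0⊕0⊕0⊕1⊕1 = 0
s4 (pos 4,5,6,7,12,13,14,15): 0⊕0⊕0⊕0⊕0⊕0⊕1⊕1 = 0
s8 (pos 8,9,10,11,12,13,14,15): 0⊕0⊕0⊕0⊕0⊕0⊕1⊕1 = 0
Syndrome s8…s1 = 0001 → error at position 1.

0001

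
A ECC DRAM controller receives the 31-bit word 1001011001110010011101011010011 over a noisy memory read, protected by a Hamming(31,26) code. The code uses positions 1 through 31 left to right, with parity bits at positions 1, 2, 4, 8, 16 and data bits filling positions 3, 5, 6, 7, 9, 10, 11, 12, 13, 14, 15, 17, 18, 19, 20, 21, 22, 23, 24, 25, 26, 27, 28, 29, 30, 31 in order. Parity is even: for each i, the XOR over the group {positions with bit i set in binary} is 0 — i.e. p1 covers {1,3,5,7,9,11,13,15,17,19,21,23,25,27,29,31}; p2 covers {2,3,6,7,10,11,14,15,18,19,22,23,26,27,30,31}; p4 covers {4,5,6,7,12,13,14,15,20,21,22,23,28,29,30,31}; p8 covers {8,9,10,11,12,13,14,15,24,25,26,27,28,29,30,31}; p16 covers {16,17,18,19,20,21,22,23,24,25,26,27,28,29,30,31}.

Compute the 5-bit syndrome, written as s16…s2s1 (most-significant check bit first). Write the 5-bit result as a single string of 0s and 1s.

11110

s1 (pos 1,3,5,7,9,11,13,15,17,19,21,23,25,27,29,31): 1⊕0⊕0⊕1⊕0⊕1⊕0⊕1⊕0⊕1⊕0⊕0⊕1⊕1⊕0⊕1 = 0
s2 (pos 2,3,6,7,10,11,14,15,18,19,22,23,26,27,30,31): 0⊕0⊕1⊕1⊕1⊕1⊕0⊕1⊕1⊕1⊕1⊕0⊕0⊕1⊕1⊕1 = 1
s4 (pos 4,5,6,7,12,13,14,15,20,21,22,23,28,29,30,31): 1⊕0⊕1⊕1⊕1⊕0⊕0⊕1⊕1⊕0⊕1⊕0⊕0⊕0⊕1⊕1 = 1
s8 (pos 8,9,10,11,12,13,14,15,24,25,26,27,28,29,30,31): 0⊕0⊕1⊕1⊕1⊕0⊕0⊕1⊕1⊕1⊕0⊕1⊕0⊕0⊕1⊕1 = 1
s16 (pos 16,17,18,19,20,21,22,23,24,25,26,27,28,29,30,31): 0⊕0⊕1⊕1⊕1⊕0⊕1⊕0⊕1⊕1⊕0⊕1⊕0⊕0⊕1⊕1 = 1
Syndrome s16…s1 = 11110 → error at position 30.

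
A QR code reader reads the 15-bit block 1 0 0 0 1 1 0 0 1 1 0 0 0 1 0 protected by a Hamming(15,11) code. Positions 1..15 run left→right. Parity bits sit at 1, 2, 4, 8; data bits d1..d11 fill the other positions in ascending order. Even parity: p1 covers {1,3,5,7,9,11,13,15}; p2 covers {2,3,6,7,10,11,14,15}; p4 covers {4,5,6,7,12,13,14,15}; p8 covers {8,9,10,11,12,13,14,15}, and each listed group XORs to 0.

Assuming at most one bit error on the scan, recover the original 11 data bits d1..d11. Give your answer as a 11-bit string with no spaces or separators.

s1 (pos 1,3,5,7,9,11,13,15): 1⊕0⊕1⊕0⊕1⊕0⊕0⊕0 = 1
s2 (pos 2,3,6,7,10,11,14,15): 0⊕0⊕1⊕0⊕1⊕0⊕1⊕0 = 1
s4 (pos 4,5,6,7,12,13,14,15): 0⊕1⊕1⊕0⊕0⊕0⊕1⊕0 = 1
s8 (pos 8,9,10,11,12,13,14,15): 0⊕1⊕1⊕0⊕0⊕0⊕1⊕0 = 1
Syndrome s8…s1 = 1111 → error at position 15.
Flip position 15: 100011001100010 → 100011001100011
Read data bits from positions 3,5,6,7,9,10,11,12,13,14,15: 01101100011

01101100011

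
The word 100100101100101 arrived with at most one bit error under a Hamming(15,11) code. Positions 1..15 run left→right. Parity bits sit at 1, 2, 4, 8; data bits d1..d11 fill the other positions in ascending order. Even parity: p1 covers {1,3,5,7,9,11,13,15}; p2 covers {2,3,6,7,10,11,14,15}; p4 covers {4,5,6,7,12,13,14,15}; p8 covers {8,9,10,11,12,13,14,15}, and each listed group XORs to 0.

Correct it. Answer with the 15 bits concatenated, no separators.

101100101100101

s1 (pos 1,3,5,7,9,11,13,15): 1⊕0⊕0⊕1⊕1⊕0⊕1⊕1 = 1
s2 (pos 2,3,6,7,10,11,14,15): 0⊕0⊕0⊕1⊕1⊕0⊕0⊕1 = 1
s4 (pos 4,5,6,7,12,13,14,15): 1⊕0⊕0⊕1⊕0⊕1⊕0⊕1 = 0
s8 (pos 8,9,10,11,12,13,14,15): 0⊕1⊕1⊕0⊕0⊕1⊕0⊕1 = 0
Syndrome s8…s1 = 0011 → error at position 3.
Flip position 3: 100100101100101 → 101100101100101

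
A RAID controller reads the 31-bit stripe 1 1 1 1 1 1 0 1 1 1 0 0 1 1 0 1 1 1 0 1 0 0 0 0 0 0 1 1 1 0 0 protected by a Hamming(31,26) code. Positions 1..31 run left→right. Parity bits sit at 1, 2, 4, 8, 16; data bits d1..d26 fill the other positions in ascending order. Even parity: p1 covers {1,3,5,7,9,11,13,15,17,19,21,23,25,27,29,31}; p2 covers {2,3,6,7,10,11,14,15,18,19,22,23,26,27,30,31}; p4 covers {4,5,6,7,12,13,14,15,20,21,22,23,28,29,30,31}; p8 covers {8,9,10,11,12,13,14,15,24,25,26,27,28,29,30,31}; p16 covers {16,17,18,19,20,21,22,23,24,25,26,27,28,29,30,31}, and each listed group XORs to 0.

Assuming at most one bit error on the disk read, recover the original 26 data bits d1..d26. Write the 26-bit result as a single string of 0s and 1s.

11101100110100100000011100

s1 (pos 1,3,5,7,9,11,13,15,17,19,21,23,25,27,29,31): 1⊕1⊕1⊕0⊕1⊕0⊕1⊕0⊕1⊕0⊕0⊕0⊕0⊕1⊕1⊕0 = 0
s2 (pos 2,3,6,7,10,11,14,15,18,19,22,23,26,27,30,31): 1⊕1⊕1⊕0⊕1⊕0⊕1⊕0⊕1⊕0⊕0⊕0⊕0⊕1⊕0⊕0 = 1
s4 (pos 4,5,6,7,12,13,14,15,20,21,22,23,28,29,30,31): 1⊕1⊕1⊕0⊕0⊕1⊕1⊕0⊕1⊕0⊕0⊕0⊕1⊕1⊕0⊕0 = 0
s8 (pos 8,9,10,11,12,13,14,15,24,25,26,27,28,29,30,31): 1⊕1⊕1⊕0⊕0⊕1⊕1⊕0⊕0⊕0⊕0⊕1⊕1⊕1⊕0⊕0 = 0
s16 (pos 16,17,18,19,20,21,22,23,24,25,26,27,28,29,30,31): 1⊕1⊕1⊕0⊕1⊕0⊕0⊕0⊕0⊕0⊕0⊕1⊕1⊕1⊕0⊕0 = 1
Syndrome s16…s1 = 10010 → error at position 18.
Flip position 18: 1111110111001101110100000011100 → 1111110111001101100100000011100
Read data bits from positions 3,5,6,7,9,10,11,12,13,14,15,17,18,19,20,21,22,23,24,25,26,27,28,29,30,31: 11101100110100100000011100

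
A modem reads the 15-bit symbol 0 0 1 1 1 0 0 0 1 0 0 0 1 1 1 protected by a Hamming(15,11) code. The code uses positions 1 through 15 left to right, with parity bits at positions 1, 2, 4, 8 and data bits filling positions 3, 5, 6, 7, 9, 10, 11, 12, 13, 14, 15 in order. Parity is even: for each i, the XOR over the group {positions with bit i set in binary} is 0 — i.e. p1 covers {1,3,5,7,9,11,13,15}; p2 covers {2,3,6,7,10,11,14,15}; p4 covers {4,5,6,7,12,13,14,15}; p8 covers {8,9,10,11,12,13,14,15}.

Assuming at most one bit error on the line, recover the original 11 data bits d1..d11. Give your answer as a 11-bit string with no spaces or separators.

11011000111

s1 (pos 1,3,5,7,9,11,13,15): 0⊕1⊕1⊕0⊕1⊕0⊕1⊕1 = 1
s2 (pos 2,3,6,7,10,11,14,15): 0⊕1⊕0⊕0⊕0⊕0⊕1⊕1 = 1
s4 (pos 4,5,6,7,12,13,14,15): 1⊕1⊕0⊕0⊕0⊕1⊕1⊕1 = 1
s8 (pos 8,9,10,11,12,13,14,15): 0⊕1⊕0⊕0⊕0⊕1⊕1⊕1 = 0
Syndrome s8…s1 = 0111 → error at position 7.
Flip position 7: 001110001000111 → 001110101000111
Read data bits from positions 3,5,6,7,9,10,11,12,13,14,15: 11011000111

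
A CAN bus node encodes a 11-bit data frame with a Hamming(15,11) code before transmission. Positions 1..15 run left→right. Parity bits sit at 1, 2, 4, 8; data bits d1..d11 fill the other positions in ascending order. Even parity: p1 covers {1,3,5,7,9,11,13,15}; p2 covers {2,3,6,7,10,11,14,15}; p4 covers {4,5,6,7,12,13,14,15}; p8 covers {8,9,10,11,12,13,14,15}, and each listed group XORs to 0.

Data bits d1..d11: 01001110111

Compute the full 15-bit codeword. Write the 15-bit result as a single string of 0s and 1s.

100010001110111

Place data at non-parity positions: p1 p2 0 p4 1 0 0 p8 1 1 1 0 1 1 1
p1 (pos 1,3,5,7,9,11,13,15): XOR of data positions = 0⊕1⊕0⊕1⊕1⊕1⊕1 = 1
p2 (pos 2,3,6,7,10,11,14,15): XOR of data positions = 0⊕0⊕0⊕1⊕1⊕1⊕1 = 0
p4 (pos 4,5,6,7,12,13,14,15): XOR of data positions = 1⊕0⊕0⊕0⊕1⊕1⊕1 = 0
p8 (pos 8,9,10,11,12,13,14,15): XOR of data positions = 1⊕1⊕1⊕0⊕1⊕1⊕1 = 0
Codeword: 100010001110111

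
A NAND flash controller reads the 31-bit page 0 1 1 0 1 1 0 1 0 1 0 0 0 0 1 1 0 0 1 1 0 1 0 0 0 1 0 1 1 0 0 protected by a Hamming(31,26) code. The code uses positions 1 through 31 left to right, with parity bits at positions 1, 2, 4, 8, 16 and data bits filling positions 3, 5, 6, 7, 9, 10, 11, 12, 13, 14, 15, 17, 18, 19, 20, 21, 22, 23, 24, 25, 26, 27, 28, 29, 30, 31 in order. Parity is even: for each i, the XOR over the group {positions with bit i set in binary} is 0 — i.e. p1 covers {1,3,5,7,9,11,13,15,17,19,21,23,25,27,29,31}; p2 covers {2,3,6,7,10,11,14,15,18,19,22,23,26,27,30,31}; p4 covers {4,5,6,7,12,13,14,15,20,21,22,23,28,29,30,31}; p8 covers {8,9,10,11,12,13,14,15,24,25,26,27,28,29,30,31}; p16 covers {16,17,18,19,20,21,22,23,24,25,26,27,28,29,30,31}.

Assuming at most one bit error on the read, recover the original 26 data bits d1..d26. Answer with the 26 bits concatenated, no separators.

11100100001001111000101100

s1 (pos 1,3,5,7,9,11,13,15,17,19,21,23,25,27,29,31): 0⊕1⊕1⊕0⊕0⊕0⊕0⊕1⊕0⊕1⊕0⊕0⊕0⊕0⊕1⊕0 = 1
s2 (pos 2,3,6,7,10,11,14,15,18,19,22,23,26,27,30,31): 1⊕1⊕1⊕0⊕1⊕0⊕0⊕1⊕0⊕1⊕1⊕0⊕1⊕0⊕0⊕0 = 0
s4 (pos 4,5,6,7,12,13,14,15,20,21,22,23,28,29,30,31): 0⊕1⊕1⊕0⊕0⊕0⊕0⊕1⊕1⊕0⊕1⊕0⊕1⊕1⊕0⊕0 = 1
s8 (pos 8,9,10,11,12,13,14,15,24,25,26,27,28,29,30,31): 1⊕0⊕1⊕0⊕0⊕0⊕0⊕1⊕0⊕0⊕1⊕0⊕1⊕1⊕0⊕0 = 0
s16 (pos 16,17,18,19,20,21,22,23,24,25,26,27,28,29,30,31): 1⊕0⊕0⊕1⊕1⊕0⊕1⊕0⊕0⊕0⊕1⊕0⊕1⊕1⊕0⊕0 = 1
Syndrome s16…s1 = 10101 → error at position 21.
Flip position 21: 0110110101000011001101000101100 → 0110110101000011001111000101100
Read data bits from positions 3,5,6,7,9,10,11,12,13,14,15,17,18,19,20,21,22,23,24,25,26,27,28,29,30,31: 11100100001001111000101100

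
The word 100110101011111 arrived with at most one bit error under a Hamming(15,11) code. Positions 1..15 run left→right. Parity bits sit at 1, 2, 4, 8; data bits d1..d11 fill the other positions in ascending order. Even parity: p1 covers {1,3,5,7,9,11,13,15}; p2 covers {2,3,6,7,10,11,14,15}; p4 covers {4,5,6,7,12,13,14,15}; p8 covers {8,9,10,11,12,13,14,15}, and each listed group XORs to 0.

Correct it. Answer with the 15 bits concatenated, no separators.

s1 (pos 1,3,5,7,9,11,13,15): 1⊕0⊕1⊕1⊕1⊕1⊕1⊕1 = 1
s2 (pos 2,3,6,7,10,11,14,15): 0⊕0⊕0⊕1⊕0⊕1⊕1⊕1 = 0
s4 (pos 4,5,6,7,12,13,14,15): 1⊕1⊕0⊕1⊕1⊕1⊕1⊕1 = 1
s8 (pos 8,9,10,11,12,13,14,15): 0⊕1⊕0⊕1⊕1⊕1⊕1⊕1 = 0
Syndrome s8…s1 = 0101 → error at position 5.
Flip position 5: 100110101011111 → 100100101011111

100100101011111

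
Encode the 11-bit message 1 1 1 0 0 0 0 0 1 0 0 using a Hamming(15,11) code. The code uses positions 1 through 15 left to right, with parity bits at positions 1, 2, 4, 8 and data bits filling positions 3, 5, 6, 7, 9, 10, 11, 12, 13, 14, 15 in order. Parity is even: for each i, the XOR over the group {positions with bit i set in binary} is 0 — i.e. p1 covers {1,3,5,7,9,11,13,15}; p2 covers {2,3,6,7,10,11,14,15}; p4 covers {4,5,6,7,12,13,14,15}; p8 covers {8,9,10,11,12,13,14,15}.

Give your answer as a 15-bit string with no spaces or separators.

101111010000100

Place data at non-parity positions: p1 p2 1 p4 1 1 0 p8 0 0 0 0 1 0 0
p1 (pos 1,3,5,7,9,11,13,15): XOR of data positions = 1⊕1⊕0⊕0⊕0⊕1⊕0 = 1
p2 (pos 2,3,6,7,10,11,14,15): XOR of data positions = 1⊕1⊕0⊕0⊕0⊕0⊕0 = 0
p4 (pos 4,5,6,7,12,13,14,15): XOR of data positions = 1⊕1⊕0⊕0⊕1⊕0⊕0 = 1
p8 (pos 8,9,10,11,12,13,14,15): XOR of data positions = 0⊕0⊕0⊕0⊕1⊕0⊕0 = 1
Codeword: 101111010000100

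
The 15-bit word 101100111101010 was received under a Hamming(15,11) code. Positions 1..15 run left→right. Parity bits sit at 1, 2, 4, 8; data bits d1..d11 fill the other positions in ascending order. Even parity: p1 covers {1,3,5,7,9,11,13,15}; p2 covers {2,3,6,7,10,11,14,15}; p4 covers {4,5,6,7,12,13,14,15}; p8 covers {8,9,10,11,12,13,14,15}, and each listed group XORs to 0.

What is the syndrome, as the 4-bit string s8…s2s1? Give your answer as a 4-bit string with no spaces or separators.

1000

s1 (pos 1,3,5,7,9,11,13,15): 1⊕1⊕0⊕1⊕1⊕0⊕0⊕0 = 0
s2 (pos 2,3,6,7,10,11,14,15): 0⊕1⊕0⊕1⊕1⊕0⊕1⊕0 = 0
s4 (pos 4,5,6,7,12,13,14,15): 1⊕0⊕0⊕1⊕1⊕0⊕1⊕0 = 0
s8 (pos 8,9,10,11,12,13,14,15): 1⊕1⊕1⊕0⊕1⊕0⊕1⊕0 = 1
Syndrome s8…s1 = 1000 → error at position 8.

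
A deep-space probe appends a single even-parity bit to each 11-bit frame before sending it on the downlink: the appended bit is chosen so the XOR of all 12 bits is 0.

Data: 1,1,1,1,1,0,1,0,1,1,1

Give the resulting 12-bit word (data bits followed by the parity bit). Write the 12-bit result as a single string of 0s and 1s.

111110101111

XOR of the 11 data bits: 1⊕1⊕1⊕1⊕1⊕0⊕1⊕0⊕1⊕1⊕1 = 1
Parity bit = 1 (so all 12 bits XOR to 0).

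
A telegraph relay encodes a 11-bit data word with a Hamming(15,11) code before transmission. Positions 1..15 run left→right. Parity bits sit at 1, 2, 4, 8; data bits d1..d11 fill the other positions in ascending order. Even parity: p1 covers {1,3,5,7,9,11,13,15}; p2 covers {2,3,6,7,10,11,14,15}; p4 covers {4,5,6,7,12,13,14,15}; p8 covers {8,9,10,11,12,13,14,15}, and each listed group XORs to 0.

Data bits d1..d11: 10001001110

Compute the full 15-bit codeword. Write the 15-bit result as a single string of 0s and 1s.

101100001001110

Place data at non-parity positions: p1 p2 1 p4 0 0 0 p8 1 0 0 1 1 1 0
p1 (pos 1,3,5,7,9,11,13,15): XOR of data positions = 1⊕0⊕0⊕1⊕0⊕1⊕0 = 1
p2 (pos 2,3,6,7,10,11,14,15): XOR of data positions = 1⊕0⊕0⊕0⊕0⊕1⊕0 = 0
p4 (pos 4,5,6,7,12,13,14,15): XOR of data positions = 0⊕0⊕0⊕1⊕1⊕1⊕0 = 1
p8 (pos 8,9,10,11,12,13,14,15): XOR of data positions = 1⊕0⊕0⊕1⊕1⊕1⊕0 = 0
Codeword: 101100001001110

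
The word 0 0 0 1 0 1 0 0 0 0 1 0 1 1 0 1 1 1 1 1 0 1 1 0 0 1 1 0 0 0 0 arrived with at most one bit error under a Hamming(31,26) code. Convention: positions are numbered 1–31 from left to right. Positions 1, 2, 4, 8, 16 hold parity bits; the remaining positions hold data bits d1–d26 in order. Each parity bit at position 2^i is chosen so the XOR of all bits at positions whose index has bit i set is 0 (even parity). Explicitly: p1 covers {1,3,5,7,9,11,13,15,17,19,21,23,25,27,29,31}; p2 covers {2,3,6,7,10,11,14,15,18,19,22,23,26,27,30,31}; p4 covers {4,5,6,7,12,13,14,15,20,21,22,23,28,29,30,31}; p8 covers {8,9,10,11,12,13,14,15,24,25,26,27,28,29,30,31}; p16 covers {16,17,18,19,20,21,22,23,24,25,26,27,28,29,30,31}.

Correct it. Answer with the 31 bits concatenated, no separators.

0001010000101101111101100110010

s1 (pos 1,3,5,7,9,11,13,15,17,19,21,23,25,27,29,31): 0⊕0⊕0⊕0⊕0⊕1⊕1⊕0⊕1⊕1⊕0⊕1⊕0⊕1⊕0⊕0 = 0
s2 (pos 2,3,6,7,10,11,14,15,18,19,22,23,26,27,30,31): 0⊕0⊕1⊕0⊕0⊕1⊕1⊕0⊕1⊕1⊕1⊕1⊕1⊕1⊕0⊕0 = 1
s4 (pos 4,5,6,7,12,13,14,15,20,21,22,23,28,29,30,31): 1⊕0⊕1⊕0⊕0⊕1⊕1⊕0⊕1⊕0⊕1⊕1⊕0⊕0⊕0⊕0 = 1
s8 (pos 8,9,10,11,12,13,14,15,24,25,26,27,28,29,30,31): 0⊕0⊕0⊕1⊕0⊕1⊕1⊕0⊕0⊕0⊕1⊕1⊕0⊕0⊕0⊕0 = 1
s16 (pos 16,17,18,19,20,21,22,23,24,25,26,27,28,29,30,31): 1⊕1⊕1⊕1⊕1⊕0⊕1⊕1⊕0⊕0⊕1⊕1⊕0⊕0⊕0⊕0 = 1
Syndrome s16…s1 = 11110 → error at position 30.
Flip position 30: 0001010000101101111101100110000 → 0001010000101101111101100110010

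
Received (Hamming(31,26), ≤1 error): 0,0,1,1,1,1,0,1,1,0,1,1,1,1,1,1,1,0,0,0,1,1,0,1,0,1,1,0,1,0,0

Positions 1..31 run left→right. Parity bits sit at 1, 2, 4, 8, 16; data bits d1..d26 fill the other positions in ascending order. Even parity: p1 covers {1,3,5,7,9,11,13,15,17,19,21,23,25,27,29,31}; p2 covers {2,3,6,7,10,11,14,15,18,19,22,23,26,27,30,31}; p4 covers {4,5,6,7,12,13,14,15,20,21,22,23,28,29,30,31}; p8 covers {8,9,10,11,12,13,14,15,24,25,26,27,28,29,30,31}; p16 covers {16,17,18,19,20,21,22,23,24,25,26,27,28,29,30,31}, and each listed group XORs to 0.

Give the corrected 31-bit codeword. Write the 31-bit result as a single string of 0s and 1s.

s1 (pos 1,3,5,7,9,11,13,15,17,19,21,23,25,27,29,31): 0⊕1⊕1⊕0⊕1⊕1⊕1⊕1⊕1⊕0⊕1⊕0⊕0⊕1⊕1⊕0 = 0
s2 (pos 2,3,6,7,10,11,14,15,18,19,22,23,26,27,30,31): 0⊕1⊕1⊕0⊕0⊕1⊕1⊕1⊕0⊕0⊕1⊕0⊕1⊕1⊕0⊕0 = 0
s4 (pos 4,5,6,7,12,13,14,15,20,21,22,23,28,29,30,31): 1⊕1⊕1⊕0⊕1⊕1⊕1⊕1⊕0⊕1⊕1⊕0⊕0⊕1⊕0⊕0 = 0
s8 (pos 8,9,10,11,12,13,14,15,24,25,26,27,28,29,30,31): 1⊕1⊕0⊕1⊕1⊕1⊕1⊕1⊕1⊕0⊕1⊕1⊕0⊕1⊕0⊕0 = 1
s16 (pos 16,17,18,19,20,21,22,23,24,25,26,27,28,29,30,31): 1⊕1⊕0⊕0⊕0⊕1⊕1⊕0⊕1⊕0⊕1⊕1⊕0⊕1⊕0⊕0 = 0
Syndrome s16…s1 = 01000 → error at position 8.
Flip position 8: 0011110110111111100011010110100 → 0011110010111111100011010110100

0011110010111111100011010110100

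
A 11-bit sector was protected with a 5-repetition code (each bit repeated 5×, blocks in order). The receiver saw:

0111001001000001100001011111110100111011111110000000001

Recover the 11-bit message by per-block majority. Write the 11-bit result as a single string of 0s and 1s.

10001101100

Block 1 (01110): 3 ones → 1
Block 2 (01001): 2 ones → 0
Block 3 (00000): 0 ones → 0
Block 4 (11000): 2 ones → 0
Block 5 (01011): 3 ones → 1
Block 6 (11111): 5 ones → 1
Block 7 (01001): 2 ones → 0
Block 8 (11011): 4 ones → 1
Block 9 (11111): 5 ones → 1
Block 10 (00000): 0 ones → 0
Block 11 (00001): 1 one → 0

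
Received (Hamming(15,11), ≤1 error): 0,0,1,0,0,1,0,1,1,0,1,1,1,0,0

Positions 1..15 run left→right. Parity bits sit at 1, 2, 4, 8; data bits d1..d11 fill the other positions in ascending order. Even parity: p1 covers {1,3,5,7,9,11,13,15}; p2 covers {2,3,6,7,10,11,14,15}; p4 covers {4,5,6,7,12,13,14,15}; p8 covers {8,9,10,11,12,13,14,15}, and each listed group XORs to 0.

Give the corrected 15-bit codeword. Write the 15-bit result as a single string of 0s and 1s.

s1 (pos 1,3,5,7,9,11,13,15): 0⊕1⊕0⊕0⊕1⊕1⊕1⊕0 = 0
s2 (pos 2,3,6,7,10,11,14,15): 0⊕1⊕1⊕0⊕0⊕1⊕0⊕0 = 1
s4 (pos 4,5,6,7,12,13,14,15): 0⊕0⊕1⊕0⊕1⊕1⊕0⊕0 = 1
s8 (pos 8,9,10,11,12,13,14,15): 1⊕1⊕0⊕1⊕1⊕1⊕0⊕0 = 1
Syndrome s8…s1 = 1110 → error at position 14.
Flip position 14: 001001011011100 → 001001011011110

001001011011110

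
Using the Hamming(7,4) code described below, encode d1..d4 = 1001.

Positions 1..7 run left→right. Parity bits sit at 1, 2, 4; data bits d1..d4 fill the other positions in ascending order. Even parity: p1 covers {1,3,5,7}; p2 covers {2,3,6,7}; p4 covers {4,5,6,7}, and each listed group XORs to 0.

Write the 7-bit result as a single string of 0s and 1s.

0011001

Place data at non-parity positions: p1 p2 1 p4 0 0 1
p1 (pos 1,3,5,7): XOR of data positions = 1⊕0⊕1 = 0
p2 (pos 2,3,6,7): XOR of data positions = 1⊕0⊕1 = 0
p4 (pos 4,5,6,7): XOR of data positions = 0⊕0⊕1 = 1
Codeword: 0011001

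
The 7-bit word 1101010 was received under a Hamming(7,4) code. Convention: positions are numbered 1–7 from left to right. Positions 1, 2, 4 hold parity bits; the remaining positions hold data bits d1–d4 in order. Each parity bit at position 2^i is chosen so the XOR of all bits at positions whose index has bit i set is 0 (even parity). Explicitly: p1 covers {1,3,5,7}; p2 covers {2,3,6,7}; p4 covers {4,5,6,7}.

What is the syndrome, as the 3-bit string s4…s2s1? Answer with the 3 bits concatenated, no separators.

s1 (pos 1,3,5,7): 1⊕0⊕0⊕0 = 1
s2 (pos 2,3,6,7): 1⊕0⊕1⊕0 = 0
s4 (pos 4,5,6,7): 1⊕0⊕1⊕0 = 0
Syndrome s4…s1 = 001 → error at position 1.

001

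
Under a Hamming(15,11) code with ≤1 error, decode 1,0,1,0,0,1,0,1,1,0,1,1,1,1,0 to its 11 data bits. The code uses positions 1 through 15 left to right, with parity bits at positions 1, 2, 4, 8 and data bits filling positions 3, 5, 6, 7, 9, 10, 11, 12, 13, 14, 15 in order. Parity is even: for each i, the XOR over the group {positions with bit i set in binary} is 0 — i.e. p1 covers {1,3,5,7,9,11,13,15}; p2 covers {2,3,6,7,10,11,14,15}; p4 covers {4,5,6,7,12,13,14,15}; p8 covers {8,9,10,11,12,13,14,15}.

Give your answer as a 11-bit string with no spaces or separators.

s1 (pos 1,3,5,7,9,11,13,15): 1⊕1⊕0⊕0⊕1⊕1⊕1⊕0 = 1
s2 (pos 2,3,6,7,10,11,14,15): 0⊕1⊕1⊕0⊕0⊕1⊕1⊕0 = 0
s4 (pos 4,5,6,7,12,13,14,15): 0⊕0⊕1⊕0⊕1⊕1⊕1⊕0 = 0
s8 (pos 8,9,10,11,12,13,14,15): 1⊕1⊕0⊕1⊕1⊕1⊕1⊕0 = 0
Syndrome s8…s1 = 0001 → error at position 1.
Flip position 1: 101001011011110 → 001001011011110
Read data bits from positions 3,5,6,7,9,10,11,12,13,14,15: 10101011110

10101011110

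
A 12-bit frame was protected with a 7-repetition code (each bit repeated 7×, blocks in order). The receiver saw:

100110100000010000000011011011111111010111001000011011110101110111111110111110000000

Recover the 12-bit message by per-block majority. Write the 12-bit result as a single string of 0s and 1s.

100111011110

Block 1 (1001101): 4 ones → 1
Block 2 (0000001): 1 one → 0
Block 3 (0000000): 0 ones → 0
Block 4 (0110110): 4 ones → 1
Block 5 (1111111): 7 ones → 1
Block 6 (1010111): 5 ones → 1
Block 7 (0010000): 1 one → 0
Block 8 (1101111): 6 ones → 1
Block 9 (0101110): 4 ones → 1
Block 10 (1111111): 7 ones → 1
Block 11 (1011111): 6 ones → 1
Block 12 (0000000): 0 ones → 0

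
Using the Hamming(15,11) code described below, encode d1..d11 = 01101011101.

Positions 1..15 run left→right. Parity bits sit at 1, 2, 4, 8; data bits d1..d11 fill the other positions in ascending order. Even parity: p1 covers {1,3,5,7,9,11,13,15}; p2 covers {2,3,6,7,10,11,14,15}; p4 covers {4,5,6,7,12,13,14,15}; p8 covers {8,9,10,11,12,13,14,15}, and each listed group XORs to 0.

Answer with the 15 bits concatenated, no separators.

110111011011101

Place data at non-parity positions: p1 p2 0 p4 1 1 0 p8 1 0 1 1 1 0 1
p1 (pos 1,3,5,7,9,11,13,15): XOR of data positions = 0⊕1⊕0⊕1⊕1⊕1⊕1 = 1
p2 (pos 2,3,6,7,10,11,14,15): XOR of data positions = 0⊕1⊕0⊕0⊕1⊕0⊕1 = 1
p4 (pos 4,5,6,7,12,13,14,15): XOR of data positions = 1⊕1⊕0⊕1⊕1⊕0⊕1 = 1
p8 (pos 8,9,10,11,12,13,14,15): XOR of data positions = 1⊕0⊕1⊕1⊕1⊕0⊕1 = 1
Codeword: 110111011011101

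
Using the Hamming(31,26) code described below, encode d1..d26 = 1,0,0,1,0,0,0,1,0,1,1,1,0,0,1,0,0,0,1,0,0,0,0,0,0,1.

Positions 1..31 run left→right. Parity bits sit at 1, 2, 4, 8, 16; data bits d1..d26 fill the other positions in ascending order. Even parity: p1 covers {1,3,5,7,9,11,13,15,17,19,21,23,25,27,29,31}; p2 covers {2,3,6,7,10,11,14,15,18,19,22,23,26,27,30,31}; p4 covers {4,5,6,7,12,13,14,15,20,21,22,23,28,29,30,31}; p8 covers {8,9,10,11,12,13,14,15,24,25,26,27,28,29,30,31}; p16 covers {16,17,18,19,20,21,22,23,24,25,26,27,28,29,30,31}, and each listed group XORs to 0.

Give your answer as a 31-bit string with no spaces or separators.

Place data at non-parity positions: p1 p2 1 p4 0 0 1 p8 0 0 0 1 0 1 1 p16 1 0 0 1 0 0 0 1 0 0 0 0 0 0 1
p1 (pos 1,3,5,7,9,11,13,15,17,19,21,23,25,27,29,31): XOR of data positions = 1⊕0⊕1⊕0⊕0⊕0⊕1⊕1⊕0⊕0⊕0⊕0⊕0⊕0⊕1 = 1
p2 (pos 2,3,6,7,10,11,14,15,18,19,22,23,26,27,30,31): XOR of data positions = 1⊕0⊕1⊕0⊕0⊕1⊕1⊕0⊕0⊕0⊕0⊕0⊕0⊕0⊕1 = 1
p4 (pos 4,5,6,7,12,13,14,15,20,21,22,23,28,29,30,31): XOR of data positions = 0⊕0⊕1⊕1⊕0⊕1⊕1⊕1⊕0⊕0⊕0⊕0⊕0⊕0⊕1 = 0
p8 (pos 8,9,10,11,12,13,14,15,24,25,26,27,28,29,30,31): XOR of data positions = 0⊕0⊕0⊕1⊕0⊕1⊕1⊕1⊕0⊕0⊕0⊕0⊕0⊕0⊕1 = 1
p16 (pos 16,17,18,19,20,21,22,23,24,25,26,27,28,29,30,31): XOR of data positions = 1⊕0⊕0⊕1⊕0⊕0⊕0⊕1⊕0⊕0⊕0⊕0⊕0⊕0⊕1 = 0
Codeword: 1110001100010110100100010000001

1110001100010110100100010000001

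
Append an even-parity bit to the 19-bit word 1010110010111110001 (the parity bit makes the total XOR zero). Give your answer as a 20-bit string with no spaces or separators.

10101100101111100011

XOR of the 19 data bits: 1⊕0⊕1⊕0⊕1⊕1⊕0⊕0⊕1⊕0⊕1⊕1⊕1⊕1⊕1⊕0⊕0⊕0⊕1 = 1
Parity bit = 1 (so all 20 bits XOR to 0).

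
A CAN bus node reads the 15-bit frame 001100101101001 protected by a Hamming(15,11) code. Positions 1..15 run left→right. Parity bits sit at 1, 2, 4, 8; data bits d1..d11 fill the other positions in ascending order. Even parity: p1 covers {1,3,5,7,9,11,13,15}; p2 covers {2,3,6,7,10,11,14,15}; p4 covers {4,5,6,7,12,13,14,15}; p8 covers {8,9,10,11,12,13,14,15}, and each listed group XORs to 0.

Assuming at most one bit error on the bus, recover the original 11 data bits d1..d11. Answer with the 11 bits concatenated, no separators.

10011101001

s1 (pos 1,3,5,7,9,11,13,15): 0⊕1⊕0⊕1⊕1⊕0⊕0⊕1 = 0
s2 (pos 2,3,6,7,10,11,14,15): 0⊕1⊕0⊕1⊕1⊕0⊕0⊕1 = 0
s4 (pos 4,5,6,7,12,13,14,15): 1⊕0⊕0⊕1⊕1⊕0⊕0⊕1 = 0
s8 (pos 8,9,10,11,12,13,14,15): 0⊕1⊕1⊕0⊕1⊕0⊕0⊕1 = 0
Syndrome s8…s1 = 0000 → no error.
Read data bits from positions 3,5,6,7,9,10,11,12,13,14,15: 10011101001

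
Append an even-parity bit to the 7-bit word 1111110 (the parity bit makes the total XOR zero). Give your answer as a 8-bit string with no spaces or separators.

11111100

XOR of the 7 data bits: 1⊕1⊕1⊕1⊕1⊕1⊕0 = 0
Parity bit = 0 (so all 8 bits XOR to 0).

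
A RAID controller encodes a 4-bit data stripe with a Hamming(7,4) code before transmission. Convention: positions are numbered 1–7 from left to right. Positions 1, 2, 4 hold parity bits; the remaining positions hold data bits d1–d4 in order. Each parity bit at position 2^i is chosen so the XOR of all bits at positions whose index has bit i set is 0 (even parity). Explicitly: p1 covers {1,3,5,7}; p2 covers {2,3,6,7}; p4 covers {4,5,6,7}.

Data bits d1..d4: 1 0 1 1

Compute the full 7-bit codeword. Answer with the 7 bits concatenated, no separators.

0110011

Place data at non-parity positions: p1 p2 1 p4 0 1 1
p1 (pos 1,3,5,7): XOR of data positions = 1⊕0⊕1 = 0
p2 (pos 2,3,6,7): XOR of data positions = 1⊕1⊕1 = 1
p4 (pos 4,5,6,7): XOR of data positions = 0⊕1⊕1 = 0
Codeword: 0110011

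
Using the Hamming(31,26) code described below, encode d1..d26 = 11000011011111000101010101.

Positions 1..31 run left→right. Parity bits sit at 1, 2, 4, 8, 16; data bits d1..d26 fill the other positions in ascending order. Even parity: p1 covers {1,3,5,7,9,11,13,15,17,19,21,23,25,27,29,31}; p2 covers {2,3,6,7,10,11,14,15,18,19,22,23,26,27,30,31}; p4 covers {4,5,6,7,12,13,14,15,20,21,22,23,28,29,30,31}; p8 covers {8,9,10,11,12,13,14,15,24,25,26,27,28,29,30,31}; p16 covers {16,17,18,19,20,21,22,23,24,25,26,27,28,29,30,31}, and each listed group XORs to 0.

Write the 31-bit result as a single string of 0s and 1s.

1111100000110110111000101010101

Place data at non-parity positions: p1 p2 1 p4 1 0 0 p8 0 0 1 1 0 1 1 p16 1 1 1 0 0 0 1 0 1 0 1 0 1 0 1
p1 (pos 1,3,5,7,9,11,13,15,17,19,21,23,25,27,29,31): XOR of data positions = 1⊕1⊕0⊕0⊕1⊕0⊕1⊕1⊕1⊕0⊕1⊕1⊕1⊕1⊕1 = 1
p2 (pos 2,3,6,7,10,11,14,15,18,19,22,23,26,27,30,31): XOR of data positions = 1⊕0⊕0⊕0⊕1⊕1⊕1⊕1⊕1⊕0⊕1⊕0⊕1⊕0⊕1 = 1
p4 (pos 4,5,6,7,12,13,14,15,20,21,22,23,28,29,30,31): XOR of data positions = 1⊕0⊕0⊕1⊕0⊕1⊕1⊕0⊕0⊕0⊕1⊕0⊕1⊕0⊕1 = 1
p8 (pos 8,9,10,11,12,13,14,15,24,25,26,27,28,29,30,31): XOR of data positions = 0⊕0⊕1⊕1⊕0⊕1⊕1⊕0⊕1⊕0⊕1⊕0⊕1⊕0⊕1 = 0
p16 (pos 16,17,18,19,20,21,22,23,24,25,26,27,28,29,30,31): XOR of data positions = 1⊕1⊕1⊕0⊕0⊕0⊕1⊕0⊕1⊕0⊕1⊕0⊕1⊕0⊕1 = 0
Codeword: 1111100000110110111000101010101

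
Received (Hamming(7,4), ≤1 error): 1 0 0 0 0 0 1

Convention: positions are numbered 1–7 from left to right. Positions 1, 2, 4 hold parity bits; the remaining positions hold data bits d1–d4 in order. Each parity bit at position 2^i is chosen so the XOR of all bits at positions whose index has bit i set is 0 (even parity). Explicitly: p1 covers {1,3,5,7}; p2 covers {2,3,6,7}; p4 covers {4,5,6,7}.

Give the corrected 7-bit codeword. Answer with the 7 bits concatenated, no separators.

s1 (pos 1,3,5,7): 1⊕0⊕0⊕1 = 0
s2 (pos 2,3,6,7): 0⊕0⊕0⊕1 = 1
s4 (pos 4,5,6,7): 0⊕0⊕0⊕1 = 1
Syndrome s4…s1 = 110 → error at position 6.
Flip position 6: 1000001 → 1000011

1000011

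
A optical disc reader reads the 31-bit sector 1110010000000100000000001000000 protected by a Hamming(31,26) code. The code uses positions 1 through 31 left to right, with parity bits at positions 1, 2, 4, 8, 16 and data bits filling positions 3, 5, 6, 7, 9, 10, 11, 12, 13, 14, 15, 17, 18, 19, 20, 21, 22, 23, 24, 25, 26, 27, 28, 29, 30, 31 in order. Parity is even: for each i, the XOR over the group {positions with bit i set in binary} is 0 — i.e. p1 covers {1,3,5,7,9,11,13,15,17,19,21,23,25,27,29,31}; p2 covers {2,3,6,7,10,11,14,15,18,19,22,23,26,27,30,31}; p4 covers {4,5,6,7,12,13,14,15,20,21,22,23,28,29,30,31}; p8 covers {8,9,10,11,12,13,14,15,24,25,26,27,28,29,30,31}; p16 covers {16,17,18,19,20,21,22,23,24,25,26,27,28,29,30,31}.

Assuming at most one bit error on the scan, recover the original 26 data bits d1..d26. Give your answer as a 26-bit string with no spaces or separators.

10100000010100000001000000

s1 (pos 1,3,5,7,9,11,13,15,17,19,21,23,25,27,29,31): 1⊕1⊕0⊕0⊕0⊕0⊕0⊕0⊕0⊕0⊕0⊕0⊕1⊕0⊕0⊕0 = 1
s2 (pos 2,3,6,7,10,11,14,15,18,19,22,23,26,27,30,31): 1⊕1⊕1⊕0⊕0⊕0⊕1⊕0⊕0⊕0⊕0⊕0⊕0⊕0⊕0⊕0 = 0
s4 (pos 4,5,6,7,12,13,14,15,20,21,22,23,28,29,30,31): 0⊕0⊕1⊕0⊕0⊕0⊕1⊕0⊕0⊕0⊕0⊕0⊕0⊕0⊕0⊕0 = 0
s8 (pos 8,9,10,11,12,13,14,15,24,25,26,27,28,29,30,31): 0⊕0⊕0⊕0⊕0⊕0⊕1⊕0⊕0⊕1⊕0⊕0⊕0⊕0⊕0⊕0 = 0
s16 (pos 16,17,18,19,20,21,22,23,24,25,26,27,28,29,30,31): 0⊕0⊕0⊕0⊕0⊕0⊕0⊕0⊕0⊕1⊕0⊕0⊕0⊕0⊕0⊕0 = 1
Syndrome s16…s1 = 10001 → error at position 17.
Flip position 17: 1110010000000100000000001000000 → 1110010000000100100000001000000
Read data bits from positions 3,5,6,7,9,10,11,12,13,14,15,17,18,19,20,21,22,23,24,25,26,27,28,29,30,31: 10100000010100000001000000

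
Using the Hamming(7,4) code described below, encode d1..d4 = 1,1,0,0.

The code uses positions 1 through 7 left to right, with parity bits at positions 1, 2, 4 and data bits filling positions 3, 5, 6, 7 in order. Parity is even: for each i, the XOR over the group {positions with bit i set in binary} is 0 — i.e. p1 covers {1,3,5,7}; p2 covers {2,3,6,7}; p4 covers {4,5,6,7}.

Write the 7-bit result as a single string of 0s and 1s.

Place data at non-parity positions: p1 p2 1 p4 1 0 0
p1 (pos 1,3,5,7): XOR of data positions = 1⊕1⊕0 = 0
p2 (pos 2,3,6,7): XOR of data positions = 1⊕0⊕0 = 1
p4 (pos 4,5,6,7): XOR of data positions = 1⊕0⊕0 = 1
Codeword: 0111100

0111100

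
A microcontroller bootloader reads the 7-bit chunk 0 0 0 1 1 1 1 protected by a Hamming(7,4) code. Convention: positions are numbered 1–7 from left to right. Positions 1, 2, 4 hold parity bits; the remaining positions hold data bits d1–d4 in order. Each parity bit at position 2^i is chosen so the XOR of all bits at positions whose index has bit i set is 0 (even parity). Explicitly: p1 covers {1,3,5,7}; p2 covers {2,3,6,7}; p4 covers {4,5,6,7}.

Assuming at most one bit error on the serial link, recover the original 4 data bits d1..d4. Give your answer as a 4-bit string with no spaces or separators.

0111

s1 (pos 1,3,5,7): 0⊕0⊕1⊕1 = 0
s2 (pos 2,3,6,7): 0⊕0⊕1⊕1 = 0
s4 (pos 4,5,6,7): 1⊕1⊕1⊕1 = 0
Syndrome s4…s1 = 000 → no error.
Read data bits from positions 3,5,6,7: 0111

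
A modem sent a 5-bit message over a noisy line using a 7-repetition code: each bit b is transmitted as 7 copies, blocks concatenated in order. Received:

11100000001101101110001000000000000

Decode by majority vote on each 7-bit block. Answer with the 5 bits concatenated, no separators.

00100

Block 1 (1110000): 3 ones → 0
Block 2 (0001101): 3 ones → 0
Block 3 (1011100): 4 ones → 1
Block 4 (0100000): 1 one → 0
Block 5 (0000000): 0 ones → 0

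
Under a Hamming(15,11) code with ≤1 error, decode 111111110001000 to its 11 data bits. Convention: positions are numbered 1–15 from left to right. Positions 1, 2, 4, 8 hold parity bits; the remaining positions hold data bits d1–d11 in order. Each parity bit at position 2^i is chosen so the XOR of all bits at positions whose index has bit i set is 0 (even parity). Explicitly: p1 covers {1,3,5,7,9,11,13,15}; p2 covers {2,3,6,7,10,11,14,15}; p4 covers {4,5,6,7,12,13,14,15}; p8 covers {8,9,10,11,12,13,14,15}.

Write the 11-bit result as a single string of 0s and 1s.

s1 (pos 1,3,5,7,9,11,13,15): 1⊕1⊕1⊕1⊕0⊕0⊕0⊕0 = 0
s2 (pos 2,3,6,7,10,11,14,15): 1⊕1⊕1⊕1⊕0⊕0⊕0⊕0 = 0
s4 (pos 4,5,6,7,12,13,14,15): 1⊕1⊕1⊕1⊕1⊕0⊕0⊕0 = 1
s8 (pos 8,9,10,11,12,13,14,15): 1⊕0⊕0⊕0⊕1⊕0⊕0⊕0 = 0
Syndrome s8…s1 = 0100 → error at position 4.
Flip position 4: 111111110001000 → 111011110001000
Read data bits from positions 3,5,6,7,9,10,11,12,13,14,15: 11110001000

11110001000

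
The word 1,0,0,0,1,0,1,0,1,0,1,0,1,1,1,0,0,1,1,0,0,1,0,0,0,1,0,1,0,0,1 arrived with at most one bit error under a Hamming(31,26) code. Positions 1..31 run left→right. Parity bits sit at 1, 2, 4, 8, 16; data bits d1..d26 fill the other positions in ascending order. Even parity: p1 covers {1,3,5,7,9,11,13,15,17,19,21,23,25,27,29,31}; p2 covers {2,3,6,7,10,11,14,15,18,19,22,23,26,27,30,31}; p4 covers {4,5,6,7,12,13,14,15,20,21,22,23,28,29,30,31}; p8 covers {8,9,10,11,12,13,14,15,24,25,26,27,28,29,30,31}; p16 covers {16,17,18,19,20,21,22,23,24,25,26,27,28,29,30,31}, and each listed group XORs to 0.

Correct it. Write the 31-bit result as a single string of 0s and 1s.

s1 (pos 1,3,5,7,9,11,13,15,17,19,21,23,25,27,29,31): 1⊕0⊕1⊕1⊕1⊕1⊕1⊕1⊕0⊕1⊕0⊕0⊕0⊕0⊕0⊕1 = 1
s2 (pos 2,3,6,7,10,11,14,15,18,19,22,23,26,27,30,31): 0⊕0⊕0⊕1⊕0⊕1⊕1⊕1⊕1⊕1⊕1⊕0⊕1⊕0⊕0⊕1 = 1
s4 (pos 4,5,6,7,12,13,14,15,20,21,22,23,28,29,30,31): 0⊕1⊕0⊕1⊕0⊕1⊕1⊕1⊕0⊕0⊕1⊕0⊕1⊕0⊕0⊕1 = 0
s8 (pos 8,9,10,11,12,13,14,15,24,25,26,27,28,29,30,31): 0⊕1⊕0⊕1⊕0⊕1⊕1⊕1⊕0⊕0⊕1⊕0⊕1⊕0⊕0⊕1 = 0
s16 (pos 16,17,18,19,20,21,22,23,24,25,26,27,28,29,30,31): 0⊕0⊕1⊕1⊕0⊕0⊕1⊕0⊕0⊕0⊕1⊕0⊕1⊕0⊕0⊕1 = 0
Syndrome s16…s1 = 00011 → error at position 3.
Flip position 3: 1000101010101110011001000101001 → 1010101010101110011001000101001

1010101010101110011001000101001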